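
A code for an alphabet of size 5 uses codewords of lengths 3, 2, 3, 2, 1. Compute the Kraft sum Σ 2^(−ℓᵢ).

1.25

With common denominator 2^3 = 8: Σ 2^(−ℓᵢ) = 1/8 + 2/8 + 1/8 + 2/8 + 4/8 = 10/8 = 1.25.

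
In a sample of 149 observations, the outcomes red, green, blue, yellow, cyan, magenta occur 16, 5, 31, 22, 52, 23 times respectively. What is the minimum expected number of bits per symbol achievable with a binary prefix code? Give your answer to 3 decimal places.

Probabilities are the counts divided by 149.
Repeatedly combine the two least-probable nodes; the expected code length is the sum of the merged weights.
merge 5/149 + 16/149 → 21/149
merge 21/149 + 22/149 → 43/149
merge 23/149 + 31/149 → 54/149
merge 43/149 + 52/149 → 95/149
merge 54/149 + 95/149 → 1
L = 21/149 + 43/149 + 54/149 + 95/149 + 1 = 362/149 ≈ 2.430 bits/symbol.

2.430 bits/symbol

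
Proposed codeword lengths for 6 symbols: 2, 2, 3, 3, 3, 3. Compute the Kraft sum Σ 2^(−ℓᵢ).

With common denominator 2^3 = 8: Σ 2^(−ℓᵢ) = 2/8 + 2/8 + 1/8 + 1/8 + 1/8 + 1/8 = 8/8 = 1.

1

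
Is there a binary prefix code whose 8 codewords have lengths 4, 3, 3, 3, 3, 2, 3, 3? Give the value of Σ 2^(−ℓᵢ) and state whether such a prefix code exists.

1.0625; no

With common denominator 2^4 = 16: Σ 2^(−ℓᵢ) = 1/16 + 2/16 + 2/16 + 2/16 + 2/16 + 4/16 + 2/16 + 2/16 = 17/16 = 1.0625.
Kraft's inequality requires Σ ≤ 1; here Σ = 1.0625 > 1, so no such prefix code exists.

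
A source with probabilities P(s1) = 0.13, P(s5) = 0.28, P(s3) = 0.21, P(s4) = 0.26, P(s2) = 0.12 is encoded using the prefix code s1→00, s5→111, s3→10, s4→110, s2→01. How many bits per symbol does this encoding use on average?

L̄ = Σ pᵢ·ℓᵢ = 0.13·2 + 0.28·3 + 0.21·2 + 0.26·3 + 0.12·2 = 2.54 bits/symbol.

2.54 bits/symbol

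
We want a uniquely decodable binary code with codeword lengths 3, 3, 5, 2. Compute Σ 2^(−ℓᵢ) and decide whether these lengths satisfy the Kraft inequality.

With common denominator 2^5 = 32: Σ 2^(−ℓᵢ) = 4/32 + 4/32 + 1/32 + 8/32 = 17/32 = 0.53125.
Kraft's inequality requires Σ ≤ 1; here Σ = 0.53125 ≤ 1, so such a prefix code exists.

0.53125; yes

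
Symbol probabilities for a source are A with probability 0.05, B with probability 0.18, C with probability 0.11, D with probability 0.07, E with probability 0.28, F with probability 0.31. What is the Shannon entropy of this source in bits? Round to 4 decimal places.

H = −Σ pᵢ log₂ pᵢ.
−0.05·log₂(0.05) = 0.2161
−0.18·log₂(0.18) = 0.4453
−0.11·log₂(0.11) = 0.3503
−0.07·log₂(0.07) = 0.2686
−0.28·log₂(0.28) = 0.5142
−0.31·log₂(0.31) = 0.5238
Sum ≈ 2.3183 → 2.3183 bits.

2.3183 bits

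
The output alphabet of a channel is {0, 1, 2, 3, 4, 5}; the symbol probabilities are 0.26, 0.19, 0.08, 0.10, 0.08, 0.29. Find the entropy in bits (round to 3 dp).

H = −Σ pᵢ log₂ pᵢ.
−0.26·log₂(0.26) = 0.5053
−0.19·log₂(0.19) = 0.4552
−0.08·log₂(0.08) = 0.2915
−0.10·log₂(0.10) = 0.3322
−0.08·log₂(0.08) = 0.2915
−0.29·log₂(0.29) = 0.5179
Sum ≈ 2.3936 → 2.394 bits.

2.394 bits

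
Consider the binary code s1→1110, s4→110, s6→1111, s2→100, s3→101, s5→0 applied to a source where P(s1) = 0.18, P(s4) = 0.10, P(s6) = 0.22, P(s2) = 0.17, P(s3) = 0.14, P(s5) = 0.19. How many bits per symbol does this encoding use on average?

L̄ = Σ pᵢ·ℓᵢ = 0.18·4 + 0.10·3 + 0.22·4 + 0.17·3 + 0.14·3 + 0.19·1 = 3.02 bits/symbol.

3.02 bits/symbol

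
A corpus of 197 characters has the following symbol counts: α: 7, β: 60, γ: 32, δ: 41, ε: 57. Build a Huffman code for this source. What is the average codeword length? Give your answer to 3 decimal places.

2.198 bits/symbol

Probabilities are the counts divided by 197.
Repeatedly combine the two least-probable nodes; the expected code length is the sum of the merged weights.
merge 7/197 + 32/197 → 39/197
merge 39/197 + 41/197 → 80/197
merge 57/197 + 60/197 → 117/197
merge 80/197 + 117/197 → 1
L = 39/197 + 80/197 + 117/197 + 1 = 433/197 ≈ 2.198 bits/symbol.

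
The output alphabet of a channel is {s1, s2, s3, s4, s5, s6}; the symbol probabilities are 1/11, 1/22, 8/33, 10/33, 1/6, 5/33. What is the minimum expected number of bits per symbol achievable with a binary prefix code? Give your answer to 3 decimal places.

2.424 bits/symbol

Repeatedly combine the two least-probable nodes; the expected code length is the sum of the merged weights.
merge 1/22 + 1/11 → 3/22
merge 3/22 + 5/33 → 19/66
merge 1/6 + 8/33 → 9/22
merge 19/66 + 10/33 → 13/22
merge 9/22 + 13/22 → 1
L = 3/22 + 19/66 + 9/22 + 13/22 + 1 = 80/33 ≈ 2.424 bits/symbol.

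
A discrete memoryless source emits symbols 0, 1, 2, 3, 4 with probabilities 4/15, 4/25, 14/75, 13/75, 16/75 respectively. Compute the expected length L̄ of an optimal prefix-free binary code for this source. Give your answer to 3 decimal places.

Repeatedly combine the two least-probable nodes; the expected code length is the sum of the merged weights.
merge 4/25 + 13/75 → 1/3
merge 14/75 + 16/75 → 2/5
merge 4/15 + 1/3 → 3/5
merge 2/5 + 3/5 → 1
L = 1/3 + 2/5 + 3/5 + 1 = 7/3 ≈ 2.333 bits/symbol.

2.333 bits/symbol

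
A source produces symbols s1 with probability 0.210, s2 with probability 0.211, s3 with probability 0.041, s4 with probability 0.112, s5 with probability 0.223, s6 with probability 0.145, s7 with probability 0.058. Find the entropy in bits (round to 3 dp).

H = −Σ pᵢ log₂ pᵢ.
−0.210·log₂(0.210) = 0.4728
−0.211·log₂(0.211) = 0.4736
−0.041·log₂(0.041) = 0.1889
−0.112·log₂(0.112) = 0.3537
−0.223·log₂(0.223) = 0.4828
−0.145·log₂(0.145) = 0.4040
−0.058·log₂(0.058) = 0.2383
Sum ≈ 2.6141 → 2.614 bits.

2.614 bits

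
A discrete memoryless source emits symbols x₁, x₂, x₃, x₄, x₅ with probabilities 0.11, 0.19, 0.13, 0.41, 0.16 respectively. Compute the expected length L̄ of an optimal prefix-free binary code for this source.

2.18 bits/symbol

Repeatedly combine the two least-probable nodes; the expected code length is the sum of the merged weights.
merge 11/100 + 13/100 → 6/25
merge 4/25 + 19/100 → 7/20
merge 6/25 + 7/20 → 59/100
merge 41/100 + 59/100 → 1
L = 6/25 + 7/20 + 59/100 + 1 = 109/50 = 2.18 bits/symbol.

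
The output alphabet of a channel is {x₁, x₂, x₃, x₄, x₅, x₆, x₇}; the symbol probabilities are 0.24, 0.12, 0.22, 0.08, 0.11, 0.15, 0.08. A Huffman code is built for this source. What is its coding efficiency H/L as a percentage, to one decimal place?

Entropy H = −Σ p log₂ p ≈ 2.6856 bits.
Huffman merges: 2/25+2/25→4/25; 11/100+3/25→23/100; 3/20+4/25→31/100; 11/50+23/100→9/20; 6/25+31/100→11/20; 9/20+11/20→1. L = 27/10 ≈ 2.7000.
Efficiency = H/L = 2.6856/2.7000 = 99.5%.

99.5%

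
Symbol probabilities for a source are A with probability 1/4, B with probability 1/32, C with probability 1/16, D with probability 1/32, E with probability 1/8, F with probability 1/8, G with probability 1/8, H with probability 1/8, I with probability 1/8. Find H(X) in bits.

Each probability is a power of 1/2, so log₂(1/p) is an integer.
H = Σ p·log₂(1/p) = 1/4·2 + 1/32·5 + 1/16·4 + 1/32·5 + 1/8·3 + 1/8·3 + 1/8·3 + 1/8·3 + 1/8·3 = 2.9375 bits.

2.9375 bits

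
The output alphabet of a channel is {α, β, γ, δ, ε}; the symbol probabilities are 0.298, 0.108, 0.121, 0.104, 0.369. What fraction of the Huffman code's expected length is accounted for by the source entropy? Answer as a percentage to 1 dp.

Entropy H = −Σ p log₂ p ≈ 2.1063 bits.
Huffman merges: 13/125+27/250→53/250; 121/1000+53/250→333/1000; 149/500+333/1000→631/1000; 369/1000+631/1000→1. L = 272/125 ≈ 2.1760.
Efficiency = H/L = 2.1063/2.1760 = 96.8%.

96.8%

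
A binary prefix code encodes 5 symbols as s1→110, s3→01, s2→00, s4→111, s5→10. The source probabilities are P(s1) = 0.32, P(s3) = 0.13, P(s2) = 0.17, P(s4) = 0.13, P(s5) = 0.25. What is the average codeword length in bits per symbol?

2.45 bits/symbol

L̄ = Σ pᵢ·ℓᵢ = 0.32·3 + 0.13·2 + 0.17·2 + 0.13·3 + 0.25·2 = 2.45 bits/symbol.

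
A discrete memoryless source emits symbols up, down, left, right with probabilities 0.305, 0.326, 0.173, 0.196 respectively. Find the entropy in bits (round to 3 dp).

H = −Σ pᵢ log₂ pᵢ.
−0.305·log₂(0.305) = 0.5225
−0.326·log₂(0.326) = 0.5272
−0.173·log₂(0.173) = 0.4379
−0.196·log₂(0.196) = 0.4608
Sum ≈ 1.9484 → 1.948 bits.

1.948 bits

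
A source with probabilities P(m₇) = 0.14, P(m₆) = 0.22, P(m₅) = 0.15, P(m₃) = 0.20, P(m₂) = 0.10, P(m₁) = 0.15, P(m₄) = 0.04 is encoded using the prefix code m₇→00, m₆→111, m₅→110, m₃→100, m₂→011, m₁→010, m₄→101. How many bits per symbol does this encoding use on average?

2.86 bits/symbol

L̄ = Σ pᵢ·ℓᵢ = 0.14·2 + 0.22·3 + 0.15·3 + 0.20·3 + 0.10·3 + 0.15·3 + 0.04·3 = 2.86 bits/symbol.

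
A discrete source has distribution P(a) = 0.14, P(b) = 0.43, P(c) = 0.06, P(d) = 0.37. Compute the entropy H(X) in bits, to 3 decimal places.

H = −Σ pᵢ log₂ pᵢ.
−0.14·log₂(0.14) = 0.3971
−0.43·log₂(0.43) = 0.5236
−0.06·log₂(0.06) = 0.2435
−0.37·log₂(0.37) = 0.5307
Sum ≈ 1.6949 → 1.695 bits.

1.695 bits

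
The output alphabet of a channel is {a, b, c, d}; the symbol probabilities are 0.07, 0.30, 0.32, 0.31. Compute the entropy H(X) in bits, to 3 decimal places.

1.839 bits

H = −Σ pᵢ log₂ pᵢ.
−0.07·log₂(0.07) = 0.2686
−0.30·log₂(0.30) = 0.5211
−0.32·log₂(0.32) = 0.5260
−0.31·log₂(0.31) = 0.5238
Sum ≈ 1.8395 → 1.839 bits.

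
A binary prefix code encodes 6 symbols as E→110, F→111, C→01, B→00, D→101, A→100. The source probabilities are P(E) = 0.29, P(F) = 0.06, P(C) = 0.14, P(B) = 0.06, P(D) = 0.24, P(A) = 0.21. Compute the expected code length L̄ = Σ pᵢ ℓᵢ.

2.8 bits/symbol

L̄ = Σ pᵢ·ℓᵢ = 0.29·3 + 0.06·3 + 0.14·2 + 0.06·2 + 0.24·3 + 0.21·3 = 2.8 bits/symbol.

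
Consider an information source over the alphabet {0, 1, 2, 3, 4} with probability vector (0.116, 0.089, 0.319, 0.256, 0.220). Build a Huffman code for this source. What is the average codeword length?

Repeatedly combine the two least-probable nodes; the expected code length is the sum of the merged weights.
merge 89/1000 + 29/250 → 41/200
merge 41/200 + 11/50 → 17/40
merge 32/125 + 319/1000 → 23/40
merge 17/40 + 23/40 → 1
L = 41/200 + 17/40 + 23/40 + 1 = 441/200 = 2.205 bits/symbol.

2.205 bits/symbol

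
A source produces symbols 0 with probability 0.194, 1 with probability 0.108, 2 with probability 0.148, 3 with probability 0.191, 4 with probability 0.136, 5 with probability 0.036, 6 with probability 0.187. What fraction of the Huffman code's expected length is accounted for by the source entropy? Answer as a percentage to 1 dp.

Entropy H = −Σ p log₂ p ≈ 2.6863 bits.
Huffman merges: 9/250+27/250→18/125; 17/125+18/125→7/25; 37/250+187/1000→67/200; 191/1000+97/500→77/200; 7/25+67/200→123/200; 77/200+123/200→1. L = 2759/1000 ≈ 2.7590.
Efficiency = H/L = 2.6863/2.7590 = 97.4%.

97.4%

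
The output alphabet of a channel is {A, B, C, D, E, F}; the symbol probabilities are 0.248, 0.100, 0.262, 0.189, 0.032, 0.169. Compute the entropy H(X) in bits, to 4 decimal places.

2.3840 bits

H = −Σ pᵢ log₂ pᵢ.
−0.248·log₂(0.248) = 0.4989
−0.100·log₂(0.100) = 0.3322
−0.262·log₂(0.262) = 0.5063
−0.189·log₂(0.189) = 0.4543
−0.032·log₂(0.032) = 0.1589
−0.169·log₂(0.169) = 0.4335
Sum ≈ 2.3840 → 2.3840 bits.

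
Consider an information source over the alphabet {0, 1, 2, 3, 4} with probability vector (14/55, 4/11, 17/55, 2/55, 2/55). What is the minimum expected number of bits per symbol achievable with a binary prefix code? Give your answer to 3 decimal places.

Repeatedly combine the two least-probable nodes; the expected code length is the sum of the merged weights.
merge 2/55 + 2/55 → 4/55
merge 4/55 + 14/55 → 18/55
merge 17/55 + 18/55 → 7/11
merge 4/11 + 7/11 → 1
L = 4/55 + 18/55 + 7/11 + 1 = 112/55 ≈ 2.036 bits/symbol.

2.036 bits/symbol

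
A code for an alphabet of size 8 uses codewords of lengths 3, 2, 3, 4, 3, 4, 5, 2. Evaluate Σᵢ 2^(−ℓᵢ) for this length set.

With common denominator 2^5 = 32: Σ 2^(−ℓᵢ) = 4/32 + 8/32 + 4/32 + 2/32 + 4/32 + 2/32 + 1/32 + 8/32 = 33/32 = 1.03125.

1.03125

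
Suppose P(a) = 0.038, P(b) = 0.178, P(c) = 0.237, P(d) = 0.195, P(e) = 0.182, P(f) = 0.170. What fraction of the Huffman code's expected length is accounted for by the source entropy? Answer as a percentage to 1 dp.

Entropy H = −Σ p log₂ p ≈ 2.4566 bits.
Huffman merges: 19/500+17/100→26/125; 89/500+91/500→9/25; 39/200+26/125→403/1000; 237/1000+9/25→597/1000; 403/1000+597/1000→1. L = 321/125 ≈ 2.5680.
Efficiency = H/L = 2.4566/2.5680 = 95.7%.

95.7%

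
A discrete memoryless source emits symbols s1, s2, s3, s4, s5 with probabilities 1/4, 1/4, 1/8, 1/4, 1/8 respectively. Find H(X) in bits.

Each probability is a power of 1/2, so log₂(1/p) is an integer.
H = Σ p·log₂(1/p) = 1/4·2 + 1/4·2 + 1/8·3 + 1/4·2 + 1/8·3 = 2.25 bits.

2.25 bits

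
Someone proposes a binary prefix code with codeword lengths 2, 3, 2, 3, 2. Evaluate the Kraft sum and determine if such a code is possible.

With common denominator 2^3 = 8: Σ 2^(−ℓᵢ) = 2/8 + 1/8 + 2/8 + 1/8 + 2/8 = 8/8 = 1.
Kraft's inequality requires Σ ≤ 1; here Σ = 1 ≤ 1, so such a prefix code exists.

1; yes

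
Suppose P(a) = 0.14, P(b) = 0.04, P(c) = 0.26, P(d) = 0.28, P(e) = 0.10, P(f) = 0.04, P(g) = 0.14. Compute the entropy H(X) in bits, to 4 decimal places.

2.5174 bits

H = −Σ pᵢ log₂ pᵢ.
−0.14·log₂(0.14) = 0.3971
−0.04·log₂(0.04) = 0.1858
−0.26·log₂(0.26) = 0.5053
−0.28·log₂(0.28) = 0.5142
−0.10·log₂(0.10) = 0.3322
−0.04·log₂(0.04) = 0.1858
−0.14·log₂(0.14) = 0.3971
Sum ≈ 2.5174 → 2.5174 bits.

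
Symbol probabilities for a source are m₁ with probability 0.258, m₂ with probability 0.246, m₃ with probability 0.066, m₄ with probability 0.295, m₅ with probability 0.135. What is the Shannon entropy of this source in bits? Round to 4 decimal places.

2.1704 bits

H = −Σ pᵢ log₂ pᵢ.
−0.258·log₂(0.258) = 0.5043
−0.246·log₂(0.246) = 0.4977
−0.066·log₂(0.066) = 0.2588
−0.295·log₂(0.295) = 0.5196
−0.135·log₂(0.135) = 0.3900
Sum ≈ 2.1704 → 2.1704 bits.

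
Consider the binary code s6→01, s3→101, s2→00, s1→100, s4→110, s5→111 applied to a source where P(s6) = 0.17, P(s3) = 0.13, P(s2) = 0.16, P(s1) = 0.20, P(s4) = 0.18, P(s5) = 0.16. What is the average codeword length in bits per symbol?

L̄ = Σ pᵢ·ℓᵢ = 0.17·2 + 0.13·3 + 0.16·2 + 0.20·3 + 0.18·3 + 0.16·3 = 2.67 bits/symbol.

2.67 bits/symbol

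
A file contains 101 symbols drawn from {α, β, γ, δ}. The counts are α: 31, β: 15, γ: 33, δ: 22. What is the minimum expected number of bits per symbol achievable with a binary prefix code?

2 bits/symbol

Probabilities are the counts divided by 101.
Repeatedly combine the two least-probable nodes; the expected code length is the sum of the merged weights.
merge 15/101 + 22/101 → 37/101
merge 31/101 + 33/101 → 64/101
merge 37/101 + 64/101 → 1
L = 37/101 + 64/101 + 1 = 2 bits/symbol.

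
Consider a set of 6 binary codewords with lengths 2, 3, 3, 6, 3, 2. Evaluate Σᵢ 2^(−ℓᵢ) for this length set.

With common denominator 2^6 = 64: Σ 2^(−ℓᵢ) = 16/64 + 8/64 + 8/64 + 1/64 + 8/64 + 16/64 = 57/64 = 0.890625.

0.890625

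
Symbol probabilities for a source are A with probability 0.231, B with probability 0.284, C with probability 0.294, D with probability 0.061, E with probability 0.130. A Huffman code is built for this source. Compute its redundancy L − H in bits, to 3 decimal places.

0.039 bits

Entropy H = −Σ p log₂ p ≈ 2.1521 bits.
Huffman merges: 61/1000+13/100→191/1000; 191/1000+231/1000→211/500; 71/250+147/500→289/500; 211/500+289/500→1. L = 2191/1000 ≈ 2.1910.
L − H = 2.1910 − 2.1521 = 0.039 bits.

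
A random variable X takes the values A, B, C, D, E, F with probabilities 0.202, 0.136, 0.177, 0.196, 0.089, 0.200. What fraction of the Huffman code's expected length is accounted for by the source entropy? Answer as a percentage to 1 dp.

97.6%

Entropy H = −Σ p log₂ p ≈ 2.5356 bits.
Huffman merges: 89/1000+17/125→9/40; 177/1000+49/250→373/1000; 1/5+101/500→201/500; 9/40+373/1000→299/500; 201/500+299/500→1. L = 1299/500 ≈ 2.5980.
Efficiency = H/L = 2.5356/2.5980 = 97.6%.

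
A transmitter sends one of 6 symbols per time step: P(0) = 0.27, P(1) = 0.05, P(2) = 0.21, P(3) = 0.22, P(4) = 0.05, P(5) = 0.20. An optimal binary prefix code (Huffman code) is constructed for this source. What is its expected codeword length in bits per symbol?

Repeatedly combine the two least-probable nodes; the expected code length is the sum of the merged weights.
merge 1/20 + 1/20 → 1/10
merge 1/10 + 1/5 → 3/10
merge 21/100 + 11/50 → 43/100
merge 27/100 + 3/10 → 57/100
merge 43/100 + 57/100 → 1
L = 1/10 + 3/10 + 43/100 + 57/100 + 1 = 12/5 = 2.4 bits/symbol.

2.4 bits/symbol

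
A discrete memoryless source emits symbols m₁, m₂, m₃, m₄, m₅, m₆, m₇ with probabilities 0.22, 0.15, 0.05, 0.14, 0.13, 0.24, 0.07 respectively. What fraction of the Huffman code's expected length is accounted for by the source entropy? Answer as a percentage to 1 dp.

Entropy H = −Σ p log₂ p ≈ 2.6497 bits.
Huffman merges: 1/20+7/100→3/25; 3/25+13/100→1/4; 7/50+3/20→29/100; 11/50+6/25→23/50; 1/4+29/100→27/50; 23/50+27/50→1. L = 133/50 ≈ 2.6600.
Efficiency = H/L = 2.6497/2.6600 = 99.6%.

99.6%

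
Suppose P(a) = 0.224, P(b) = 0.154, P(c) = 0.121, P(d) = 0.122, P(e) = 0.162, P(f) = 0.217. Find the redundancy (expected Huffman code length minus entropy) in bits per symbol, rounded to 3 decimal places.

Entropy H = −Σ p log₂ p ≈ 2.5418 bits.
Huffman merges: 121/1000+61/500→243/1000; 77/500+81/500→79/250; 217/1000+28/125→441/1000; 243/1000+79/250→559/1000; 441/1000+559/1000→1. L = 2559/1000 ≈ 2.5590.
L − H = 2.5590 − 2.5418 = 0.017 bits.

0.017 bits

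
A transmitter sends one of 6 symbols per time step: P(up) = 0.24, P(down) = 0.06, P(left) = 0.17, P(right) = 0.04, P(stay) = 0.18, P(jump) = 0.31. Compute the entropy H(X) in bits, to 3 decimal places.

2.327 bits

H = −Σ pᵢ log₂ pᵢ.
−0.24·log₂(0.24) = 0.4941
−0.06·log₂(0.06) = 0.2435
−0.17·log₂(0.17) = 0.4346
−0.04·log₂(0.04) = 0.1858
−0.18·log₂(0.18) = 0.4453
−0.31·log₂(0.31) = 0.5238
Sum ≈ 2.3271 → 2.327 bits.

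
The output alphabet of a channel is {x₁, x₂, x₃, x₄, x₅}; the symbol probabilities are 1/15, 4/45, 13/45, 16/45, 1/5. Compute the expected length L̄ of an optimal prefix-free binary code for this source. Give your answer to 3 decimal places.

Repeatedly combine the two least-probable nodes; the expected code length is the sum of the merged weights.
merge 1/15 + 4/45 → 7/45
merge 7/45 + 1/5 → 16/45
merge 13/45 + 16/45 → 29/45
merge 16/45 + 29/45 → 1
L = 7/45 + 16/45 + 29/45 + 1 = 97/45 ≈ 2.156 bits/symbol.

2.156 bits/symbol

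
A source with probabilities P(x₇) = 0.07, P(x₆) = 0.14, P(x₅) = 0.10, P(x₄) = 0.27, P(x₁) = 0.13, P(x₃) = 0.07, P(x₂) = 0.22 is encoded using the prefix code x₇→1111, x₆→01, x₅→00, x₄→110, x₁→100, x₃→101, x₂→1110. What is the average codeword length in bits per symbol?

3.05 bits/symbol

L̄ = Σ pᵢ·ℓᵢ = 0.07·4 + 0.14·2 + 0.10·2 + 0.27·3 + 0.13·3 + 0.07·3 + 0.22·4 = 3.05 bits/symbol.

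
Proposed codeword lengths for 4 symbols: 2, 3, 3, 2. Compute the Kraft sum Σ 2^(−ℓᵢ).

0.75

With common denominator 2^3 = 8: Σ 2^(−ℓᵢ) = 2/8 + 1/8 + 1/8 + 2/8 = 6/8 = 0.75.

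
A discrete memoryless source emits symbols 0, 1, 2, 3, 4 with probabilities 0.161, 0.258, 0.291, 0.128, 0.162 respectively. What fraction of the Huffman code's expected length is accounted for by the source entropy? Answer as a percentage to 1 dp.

Entropy H = −Σ p log₂ p ≈ 2.2518 bits.
Huffman merges: 16/125+161/1000→289/1000; 81/500+129/500→21/50; 289/1000+291/1000→29/50; 21/50+29/50→1. L = 2289/1000 ≈ 2.2890.
Efficiency = H/L = 2.2518/2.2890 = 98.4%.

98.4%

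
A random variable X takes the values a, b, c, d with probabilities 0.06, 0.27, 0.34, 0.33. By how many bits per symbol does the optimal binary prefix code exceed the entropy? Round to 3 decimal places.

Entropy H = −Σ p log₂ p ≈ 1.8106 bits.
Huffman merges: 3/50+27/100→33/100; 33/100+33/100→33/50; 17/50+33/50→1. L = 199/100 ≈ 1.9900.
L − H = 1.9900 − 1.8106 = 0.179 bits.

0.179 bits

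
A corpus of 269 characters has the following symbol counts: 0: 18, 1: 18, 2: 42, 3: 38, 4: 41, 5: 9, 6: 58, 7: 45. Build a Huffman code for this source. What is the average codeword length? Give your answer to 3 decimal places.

Probabilities are the counts divided by 269.
Repeatedly combine the two least-probable nodes; the expected code length is the sum of the merged weights.
merge 9/269 + 18/269 → 27/269
merge 18/269 + 27/269 → 45/269
merge 38/269 + 41/269 → 79/269
merge 42/269 + 45/269 → 87/269
merge 45/269 + 58/269 → 103/269
merge 79/269 + 87/269 → 166/269
merge 103/269 + 166/269 → 1
L = 27/269 + 45/269 + 79/269 + 87/269 + 103/269 + 166/269 + 1 = 776/269 ≈ 2.885 bits/symbol.

2.885 bits/symbol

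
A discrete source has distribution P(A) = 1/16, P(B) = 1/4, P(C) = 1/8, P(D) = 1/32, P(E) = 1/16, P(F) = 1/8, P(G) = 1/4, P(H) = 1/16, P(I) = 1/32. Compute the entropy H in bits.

Each probability is a power of 1/2, so log₂(1/p) is an integer.
H = Σ p·log₂(1/p) = 1/16·4 + 1/4·2 + 1/8·3 + 1/32·5 + 1/16·4 + 1/8·3 + 1/4·2 + 1/16·4 + 1/32·5 = 2.8125 bits.

2.8125 bits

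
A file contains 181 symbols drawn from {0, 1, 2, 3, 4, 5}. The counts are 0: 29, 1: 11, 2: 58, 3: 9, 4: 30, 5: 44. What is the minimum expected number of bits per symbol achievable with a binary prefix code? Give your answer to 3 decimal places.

Probabilities are the counts divided by 181.
Repeatedly combine the two least-probable nodes; the expected code length is the sum of the merged weights.
merge 9/181 + 11/181 → 20/181
merge 20/181 + 29/181 → 49/181
merge 30/181 + 44/181 → 74/181
merge 49/181 + 58/181 → 107/181
merge 74/181 + 107/181 → 1
L = 20/181 + 49/181 + 74/181 + 107/181 + 1 = 431/181 ≈ 2.381 bits/symbol.

2.381 bits/symbol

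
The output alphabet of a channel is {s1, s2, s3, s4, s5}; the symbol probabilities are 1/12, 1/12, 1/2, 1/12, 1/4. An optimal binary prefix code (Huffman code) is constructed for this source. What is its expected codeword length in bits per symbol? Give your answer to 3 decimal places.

1.917 bits/symbol

Repeatedly combine the two least-probable nodes; the expected code length is the sum of the merged weights.
merge 1/12 + 1/12 → 1/6
merge 1/12 + 1/6 → 1/4
merge 1/4 + 1/4 → 1/2
merge 1/2 + 1/2 → 1
L = 1/6 + 1/4 + 1/2 + 1 = 23/12 ≈ 1.917 bits/symbol.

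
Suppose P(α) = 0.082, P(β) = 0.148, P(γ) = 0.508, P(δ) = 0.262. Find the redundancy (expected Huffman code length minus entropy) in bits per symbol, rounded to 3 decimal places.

Entropy H = −Σ p log₂ p ≈ 1.7065 bits.
Huffman merges: 41/500+37/250→23/100; 23/100+131/500→123/250; 123/250+127/250→1. L = 861/500 ≈ 1.7220.
L − H = 1.7220 − 1.7065 = 0.016 bits.

0.016 bits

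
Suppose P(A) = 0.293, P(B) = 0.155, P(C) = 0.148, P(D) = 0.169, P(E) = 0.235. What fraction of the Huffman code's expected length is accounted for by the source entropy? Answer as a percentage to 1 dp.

98.5%

Entropy H = −Σ p log₂ p ≈ 2.2682 bits.
Huffman merges: 37/250+31/200→303/1000; 169/1000+47/200→101/250; 293/1000+303/1000→149/250; 101/250+149/250→1. L = 2303/1000 ≈ 2.3030.
Efficiency = H/L = 2.2682/2.3030 = 98.5%.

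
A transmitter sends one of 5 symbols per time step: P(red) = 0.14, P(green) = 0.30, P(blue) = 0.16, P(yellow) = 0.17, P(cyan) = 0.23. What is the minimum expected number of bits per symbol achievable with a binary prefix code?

Repeatedly combine the two least-probable nodes; the expected code length is the sum of the merged weights.
merge 7/50 + 4/25 → 3/10
merge 17/100 + 23/100 → 2/5
merge 3/10 + 3/10 → 3/5
merge 2/5 + 3/5 → 1
L = 3/10 + 2/5 + 3/5 + 1 = 23/10 = 2.3 bits/symbol.

2.3 bits/symbol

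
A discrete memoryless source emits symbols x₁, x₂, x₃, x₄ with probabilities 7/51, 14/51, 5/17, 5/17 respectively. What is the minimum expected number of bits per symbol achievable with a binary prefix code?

Repeatedly combine the two least-probable nodes; the expected code length is the sum of the merged weights.
merge 7/51 + 14/51 → 7/17
merge 5/17 + 5/17 → 10/17
merge 7/17 + 10/17 → 1
L = 7/17 + 10/17 + 1 = 2 bits/symbol.

2 bits/symbol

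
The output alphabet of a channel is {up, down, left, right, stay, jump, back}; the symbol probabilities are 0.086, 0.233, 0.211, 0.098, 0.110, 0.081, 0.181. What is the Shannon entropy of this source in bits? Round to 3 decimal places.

H = −Σ pᵢ log₂ pᵢ.
−0.086·log₂(0.086) = 0.3044
−0.233·log₂(0.233) = 0.4897
−0.211·log₂(0.211) = 0.4736
−0.098·log₂(0.098) = 0.3284
−0.110·log₂(0.110) = 0.3503
−0.081·log₂(0.081) = 0.2937
−0.181·log₂(0.181) = 0.4463
Sum ≈ 2.6864 → 2.686 bits.

2.686 bits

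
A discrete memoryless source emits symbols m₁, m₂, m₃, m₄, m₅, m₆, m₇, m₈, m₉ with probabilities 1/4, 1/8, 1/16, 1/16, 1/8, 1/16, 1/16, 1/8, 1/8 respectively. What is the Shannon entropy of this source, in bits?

3 bits

Each probability is a power of 1/2, so log₂(1/p) is an integer.
H = Σ p·log₂(1/p) = 1/4·2 + 1/8·3 + 1/16·4 + 1/16·4 + 1/8·3 + 1/16·4 + 1/16·4 + 1/8·3 + 1/8·3 = 3 bits.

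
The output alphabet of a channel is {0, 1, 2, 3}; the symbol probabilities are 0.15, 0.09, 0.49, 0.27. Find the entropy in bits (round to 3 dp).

1.738 bits

H = −Σ pᵢ log₂ pᵢ.
−0.15·log₂(0.15) = 0.4105
−0.09·log₂(0.09) = 0.3127
−0.49·log₂(0.49) = 0.5043
−0.27·log₂(0.27) = 0.5100
Sum ≈ 1.7375 → 1.738 bits.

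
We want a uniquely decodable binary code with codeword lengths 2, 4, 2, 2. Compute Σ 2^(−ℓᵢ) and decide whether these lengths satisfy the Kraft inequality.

0.8125; yes

With common denominator 2^4 = 16: Σ 2^(−ℓᵢ) = 4/16 + 1/16 + 4/16 + 4/16 = 13/16 = 0.8125.
Kraft's inequality requires Σ ≤ 1; here Σ = 0.8125 ≤ 1, so such a prefix code exists.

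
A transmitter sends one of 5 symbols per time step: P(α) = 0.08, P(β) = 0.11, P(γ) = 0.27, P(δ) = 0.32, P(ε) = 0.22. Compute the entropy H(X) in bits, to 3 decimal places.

H = −Σ pᵢ log₂ pᵢ.
−0.08·log₂(0.08) = 0.2915
−0.11·log₂(0.11) = 0.3503
−0.27·log₂(0.27) = 0.5100
−0.32·log₂(0.32) = 0.5260
−0.22·log₂(0.22) = 0.4806
Sum ≈ 2.1584 → 2.158 bits.

2.158 bits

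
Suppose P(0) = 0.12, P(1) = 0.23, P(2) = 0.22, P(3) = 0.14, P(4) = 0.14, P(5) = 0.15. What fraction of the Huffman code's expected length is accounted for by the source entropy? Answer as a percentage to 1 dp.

99.6%

Entropy H = −Σ p log₂ p ≈ 2.5401 bits.
Huffman merges: 3/25+7/50→13/50; 7/50+3/20→29/100; 11/50+23/100→9/20; 13/50+29/100→11/20; 9/20+11/20→1. L = 51/20 ≈ 2.5500.
Efficiency = H/L = 2.5401/2.5500 = 99.6%.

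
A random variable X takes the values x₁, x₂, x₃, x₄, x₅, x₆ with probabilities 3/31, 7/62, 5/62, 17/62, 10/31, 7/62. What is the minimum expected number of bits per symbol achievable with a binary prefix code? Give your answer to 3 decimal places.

2.403 bits/symbol

Repeatedly combine the two least-probable nodes; the expected code length is the sum of the merged weights.
merge 5/62 + 3/31 → 11/62
merge 7/62 + 7/62 → 7/31
merge 11/62 + 7/31 → 25/62
merge 17/62 + 10/31 → 37/62
merge 25/62 + 37/62 → 1
L = 11/62 + 7/31 + 25/62 + 37/62 + 1 = 149/62 ≈ 2.403 bits/symbol.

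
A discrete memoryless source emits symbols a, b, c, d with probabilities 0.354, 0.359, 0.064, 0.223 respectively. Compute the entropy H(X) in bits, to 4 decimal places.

1.7975 bits

H = −Σ pᵢ log₂ pᵢ.
−0.354·log₂(0.354) = 0.5304
−0.359·log₂(0.359) = 0.5306
−0.064·log₂(0.064) = 0.2538
−0.223·log₂(0.223) = 0.4828
Sum ≈ 1.7975 → 1.7975 bits.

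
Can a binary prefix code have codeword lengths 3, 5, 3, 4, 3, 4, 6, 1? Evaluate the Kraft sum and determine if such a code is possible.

1.046875; no

With common denominator 2^6 = 64: Σ 2^(−ℓᵢ) = 8/64 + 2/64 + 8/64 + 4/64 + 8/64 + 4/64 + 1/64 + 32/64 = 67/64 = 1.046875.
Kraft's inequality requires Σ ≤ 1; here Σ = 1.046875 > 1, so no such prefix code exists.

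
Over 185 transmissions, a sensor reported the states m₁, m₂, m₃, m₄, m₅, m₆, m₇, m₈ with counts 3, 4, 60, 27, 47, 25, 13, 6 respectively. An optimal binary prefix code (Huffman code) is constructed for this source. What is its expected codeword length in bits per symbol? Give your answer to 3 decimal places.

Probabilities are the counts divided by 185.
Repeatedly combine the two least-probable nodes; the expected code length is the sum of the merged weights.
merge 3/185 + 4/185 → 7/185
merge 6/185 + 7/185 → 13/185
merge 13/185 + 13/185 → 26/185
merge 5/37 + 26/185 → 51/185
merge 27/185 + 47/185 → 2/5
merge 51/185 + 12/37 → 3/5
merge 2/5 + 3/5 → 1
L = 7/185 + 13/185 + 26/185 + 51/185 + 2/5 + 3/5 + 1 = 467/185 ≈ 2.524 bits/symbol.

2.524 bits/symbol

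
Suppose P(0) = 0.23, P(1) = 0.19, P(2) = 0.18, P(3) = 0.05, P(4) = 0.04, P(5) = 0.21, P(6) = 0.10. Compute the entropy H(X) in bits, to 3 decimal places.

2.595 bits

H = −Σ pᵢ log₂ pᵢ.
−0.23·log₂(0.23) = 0.4877
−0.19·log₂(0.19) = 0.4552
−0.18·log₂(0.18) = 0.4453
−0.05·log₂(0.05) = 0.2161
−0.04·log₂(0.04) = 0.1858
−0.21·log₂(0.21) = 0.4728
−0.10·log₂(0.10) = 0.3322
Sum ≈ 2.5951 → 2.595 bits.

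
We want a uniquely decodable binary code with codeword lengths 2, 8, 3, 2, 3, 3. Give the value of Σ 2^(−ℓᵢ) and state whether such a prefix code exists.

0.87890625; yes

With common denominator 2^8 = 256: Σ 2^(−ℓᵢ) = 64/256 + 1/256 + 32/256 + 64/256 + 32/256 + 32/256 = 225/256 = 0.87890625.
Kraft's inequality requires Σ ≤ 1; here Σ = 0.87890625 ≤ 1, so such a prefix code exists.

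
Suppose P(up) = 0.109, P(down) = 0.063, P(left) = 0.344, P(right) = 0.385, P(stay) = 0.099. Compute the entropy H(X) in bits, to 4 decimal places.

1.9899 bits

H = −Σ pᵢ log₂ pᵢ.
−0.109·log₂(0.109) = 0.3485
−0.063·log₂(0.063) = 0.2513
−0.344·log₂(0.344) = 0.5296
−0.385·log₂(0.385) = 0.5302
−0.099·log₂(0.099) = 0.3303
Sum ≈ 1.9899 → 1.9899 bits.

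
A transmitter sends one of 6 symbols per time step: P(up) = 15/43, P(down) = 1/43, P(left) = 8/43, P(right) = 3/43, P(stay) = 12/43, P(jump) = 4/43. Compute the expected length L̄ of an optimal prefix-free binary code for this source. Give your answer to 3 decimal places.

2.279 bits/symbol

Repeatedly combine the two least-probable nodes; the expected code length is the sum of the merged weights.
merge 1/43 + 3/43 → 4/43
merge 4/43 + 4/43 → 8/43
merge 8/43 + 8/43 → 16/43
merge 12/43 + 15/43 → 27/43
merge 16/43 + 27/43 → 1
L = 4/43 + 8/43 + 16/43 + 27/43 + 1 = 98/43 ≈ 2.279 bits/symbol.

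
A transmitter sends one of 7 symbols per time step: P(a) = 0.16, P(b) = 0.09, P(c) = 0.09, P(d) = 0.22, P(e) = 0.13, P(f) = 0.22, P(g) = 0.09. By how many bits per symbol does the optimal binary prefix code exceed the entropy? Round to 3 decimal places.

0.035 bits

Entropy H = −Σ p log₂ p ≈ 2.7048 bits.
Huffman merges: 9/100+9/100→9/50; 9/100+13/100→11/50; 4/25+9/50→17/50; 11/50+11/50→11/25; 11/50+17/50→14/25; 11/25+14/25→1. L = 137/50 ≈ 2.7400.
L − H = 2.7400 − 2.7048 = 0.035 bits.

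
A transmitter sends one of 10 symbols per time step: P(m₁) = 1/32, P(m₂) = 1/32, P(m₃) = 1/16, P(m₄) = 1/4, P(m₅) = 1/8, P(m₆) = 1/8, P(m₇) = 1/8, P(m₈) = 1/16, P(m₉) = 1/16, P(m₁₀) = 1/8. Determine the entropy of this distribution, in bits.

Each probability is a power of 1/2, so log₂(1/p) is an integer.
H = Σ p·log₂(1/p) = 1/32·5 + 1/32·5 + 1/16·4 + 1/4·2 + 1/8·3 + 1/8·3 + 1/8·3 + 1/16·4 + 1/16·4 + 1/8·3 = 3.0625 bits.

3.0625 bits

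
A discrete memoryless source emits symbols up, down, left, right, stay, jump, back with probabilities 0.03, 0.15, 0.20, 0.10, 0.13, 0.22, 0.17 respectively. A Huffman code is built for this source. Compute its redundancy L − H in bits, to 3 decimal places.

0.053 bits

Entropy H = −Σ p log₂ p ≈ 2.6567 bits.
Huffman merges: 3/100+1/10→13/100; 13/100+13/100→13/50; 3/20+17/100→8/25; 1/5+11/50→21/50; 13/50+8/25→29/50; 21/50+29/50→1. L = 271/100 ≈ 2.7100.
L − H = 2.7100 − 2.6567 = 0.053 bits.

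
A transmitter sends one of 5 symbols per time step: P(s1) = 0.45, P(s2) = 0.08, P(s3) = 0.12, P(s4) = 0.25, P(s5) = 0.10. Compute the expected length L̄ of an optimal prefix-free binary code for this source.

2.03 bits/symbol

Repeatedly combine the two least-probable nodes; the expected code length is the sum of the merged weights.
merge 2/25 + 1/10 → 9/50
merge 3/25 + 9/50 → 3/10
merge 1/4 + 3/10 → 11/20
merge 9/20 + 11/20 → 1
L = 9/50 + 3/10 + 11/20 + 1 = 203/100 = 2.03 bits/symbol.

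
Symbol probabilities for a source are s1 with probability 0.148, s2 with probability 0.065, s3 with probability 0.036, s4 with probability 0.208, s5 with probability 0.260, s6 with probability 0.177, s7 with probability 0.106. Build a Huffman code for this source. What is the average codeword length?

2.633 bits/symbol

Repeatedly combine the two least-probable nodes; the expected code length is the sum of the merged weights.
merge 9/250 + 13/200 → 101/1000
merge 101/1000 + 53/500 → 207/1000
merge 37/250 + 177/1000 → 13/40
merge 207/1000 + 26/125 → 83/200
merge 13/50 + 13/40 → 117/200
merge 83/200 + 117/200 → 1
L = 101/1000 + 207/1000 + 13/40 + 83/200 + 117/200 + 1 = 2633/1000 = 2.633 bits/symbol.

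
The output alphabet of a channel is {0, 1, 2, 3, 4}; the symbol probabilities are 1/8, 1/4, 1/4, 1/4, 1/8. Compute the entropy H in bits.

Each probability is a power of 1/2, so log₂(1/p) is an integer.
H = Σ p·log₂(1/p) = 1/8·3 + 1/4·2 + 1/4·2 + 1/4·2 + 1/8·3 = 2.25 bits.

2.25 bits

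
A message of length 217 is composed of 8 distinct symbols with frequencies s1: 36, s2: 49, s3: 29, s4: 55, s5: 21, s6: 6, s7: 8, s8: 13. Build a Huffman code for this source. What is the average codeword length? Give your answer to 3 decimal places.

Probabilities are the counts divided by 217.
Repeatedly combine the two least-probable nodes; the expected code length is the sum of the merged weights.
merge 6/217 + 8/217 → 2/31
merge 13/217 + 2/31 → 27/217
merge 3/31 + 27/217 → 48/217
merge 29/217 + 36/217 → 65/217
merge 48/217 + 7/31 → 97/217
merge 55/217 + 65/217 → 120/217
merge 97/217 + 120/217 → 1
L = 2/31 + 27/217 + 48/217 + 65/217 + 97/217 + 120/217 + 1 = 84/31 ≈ 2.710 bits/symbol.

2.710 bits/symbol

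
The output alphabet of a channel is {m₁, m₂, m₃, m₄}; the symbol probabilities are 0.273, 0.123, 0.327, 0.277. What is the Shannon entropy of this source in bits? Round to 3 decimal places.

H = −Σ pᵢ log₂ pᵢ.
−0.273·log₂(0.273) = 0.5113
−0.123·log₂(0.123) = 0.3719
−0.327·log₂(0.327) = 0.5273
−0.277·log₂(0.277) = 0.5130
Sum ≈ 1.9235 → 1.924 bits.

1.924 bits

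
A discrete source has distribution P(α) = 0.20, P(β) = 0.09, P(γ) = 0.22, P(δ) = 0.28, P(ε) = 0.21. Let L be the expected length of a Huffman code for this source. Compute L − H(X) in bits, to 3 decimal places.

0.045 bits

Entropy H = −Σ p log₂ p ≈ 2.2447 bits.
Huffman merges: 9/100+1/5→29/100; 21/100+11/50→43/100; 7/25+29/100→57/100; 43/100+57/100→1. L = 229/100 ≈ 2.2900.
L − H = 2.2900 − 2.2447 = 0.045 bits.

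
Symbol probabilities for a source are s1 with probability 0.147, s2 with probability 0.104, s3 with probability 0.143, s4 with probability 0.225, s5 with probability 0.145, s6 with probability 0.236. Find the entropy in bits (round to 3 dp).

2.527 bits

H = −Σ pᵢ log₂ pᵢ.
−0.147·log₂(0.147) = 0.4066
−0.104·log₂(0.104) = 0.3396
−0.143·log₂(0.143) = 0.4012
−0.225·log₂(0.225) = 0.4842
−0.145·log₂(0.145) = 0.4040
−0.236·log₂(0.236) = 0.4916
Sum ≈ 2.5272 → 2.527 bits.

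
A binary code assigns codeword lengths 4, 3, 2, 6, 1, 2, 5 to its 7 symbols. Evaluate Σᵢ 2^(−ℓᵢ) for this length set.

With common denominator 2^6 = 64: Σ 2^(−ℓᵢ) = 4/64 + 8/64 + 16/64 + 1/64 + 32/64 + 16/64 + 2/64 = 79/64 = 1.234375.

1.234375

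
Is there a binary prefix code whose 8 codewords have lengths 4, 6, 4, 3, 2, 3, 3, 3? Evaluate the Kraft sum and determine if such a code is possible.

With common denominator 2^6 = 64: Σ 2^(−ℓᵢ) = 4/64 + 1/64 + 4/64 + 8/64 + 16/64 + 8/64 + 8/64 + 8/64 = 57/64 = 0.890625.
Kraft's inequality requires Σ ≤ 1; here Σ = 0.890625 ≤ 1, so such a prefix code exists.

0.890625; yes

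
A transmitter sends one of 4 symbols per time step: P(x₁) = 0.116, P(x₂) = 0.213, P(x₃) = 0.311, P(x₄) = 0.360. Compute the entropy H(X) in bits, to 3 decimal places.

H = −Σ pᵢ log₂ pᵢ.
−0.116·log₂(0.116) = 0.3605
−0.213·log₂(0.213) = 0.4752
−0.311·log₂(0.311) = 0.5240
−0.360·log₂(0.360) = 0.5306
Sum ≈ 1.8904 → 1.890 bits.

1.890 bits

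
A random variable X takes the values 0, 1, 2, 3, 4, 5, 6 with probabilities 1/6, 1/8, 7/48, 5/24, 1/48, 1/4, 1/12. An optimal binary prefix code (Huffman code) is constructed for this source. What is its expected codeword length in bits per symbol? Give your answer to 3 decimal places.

Repeatedly combine the two least-probable nodes; the expected code length is the sum of the merged weights.
merge 1/48 + 1/12 → 5/48
merge 5/48 + 1/8 → 11/48
merge 7/48 + 1/6 → 5/16
merge 5/24 + 11/48 → 7/16
merge 1/4 + 5/16 → 9/16
merge 7/16 + 9/16 → 1
L = 5/48 + 11/48 + 5/16 + 7/16 + 9/16 + 1 = 127/48 ≈ 2.646 bits/symbol.

2.646 bits/symbol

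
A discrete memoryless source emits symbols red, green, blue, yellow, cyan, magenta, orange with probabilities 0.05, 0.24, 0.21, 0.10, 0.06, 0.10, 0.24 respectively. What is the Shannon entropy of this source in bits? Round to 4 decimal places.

H = −Σ pᵢ log₂ pᵢ.
−0.05·log₂(0.05) = 0.2161
−0.24·log₂(0.24) = 0.4941
−0.21·log₂(0.21) = 0.4728
−0.10·log₂(0.10) = 0.3322
−0.06·log₂(0.06) = 0.2435
−0.10·log₂(0.10) = 0.3322
−0.24·log₂(0.24) = 0.4941
Sum ≈ 2.5851 → 2.5851 bits.

2.5851 bits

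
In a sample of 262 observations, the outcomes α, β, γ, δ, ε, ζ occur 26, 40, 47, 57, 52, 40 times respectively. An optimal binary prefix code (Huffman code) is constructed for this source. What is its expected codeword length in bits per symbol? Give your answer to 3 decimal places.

Probabilities are the counts divided by 262.
Repeatedly combine the two least-probable nodes; the expected code length is the sum of the merged weights.
merge 13/131 + 20/131 → 33/131
merge 20/131 + 47/262 → 87/262
merge 26/131 + 57/262 → 109/262
merge 33/131 + 87/262 → 153/262
merge 109/262 + 153/262 → 1
L = 33/131 + 87/262 + 109/262 + 153/262 + 1 = 677/262 ≈ 2.584 bits/symbol.

2.584 bits/symbol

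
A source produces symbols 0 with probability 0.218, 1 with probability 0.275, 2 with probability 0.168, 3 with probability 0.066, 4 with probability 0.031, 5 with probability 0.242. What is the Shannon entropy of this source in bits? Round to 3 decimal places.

2.333 bits

H = −Σ pᵢ log₂ pᵢ.
−0.218·log₂(0.218) = 0.4791
−0.275·log₂(0.275) = 0.5122
−0.168·log₂(0.168) = 0.4323
−0.066·log₂(0.066) = 0.2588
−0.031·log₂(0.031) = 0.1554
−0.242·log₂(0.242) = 0.4954
Sum ≈ 2.3331 → 2.333 bits.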